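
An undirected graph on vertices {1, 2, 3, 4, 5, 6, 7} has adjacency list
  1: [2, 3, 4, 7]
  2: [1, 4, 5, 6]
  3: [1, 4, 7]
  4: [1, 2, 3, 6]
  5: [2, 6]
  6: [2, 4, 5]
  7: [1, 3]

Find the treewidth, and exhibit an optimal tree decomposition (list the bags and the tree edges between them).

Every bag has size at most 3, so the width is 3 − 1 = 2 and tw(G) ≤ 2. On the other hand G contains the 3-clique {1, 2, 4}. A clique must lie in a single bag of any decomposition, so no decomposition can have width below 2. Combining the bounds, tw(G) = 2.

Treewidth 2.
One optimal decomposition is:
Bags: B1 = {1, 2, 4}  B2 = {2, 4, 6}  B3 = {1, 3, 4}  B4 = {1, 3, 7}  B5 = {2, 5, 6}
Tree: B1–B2, B1–B3, B3–B4, B2–B5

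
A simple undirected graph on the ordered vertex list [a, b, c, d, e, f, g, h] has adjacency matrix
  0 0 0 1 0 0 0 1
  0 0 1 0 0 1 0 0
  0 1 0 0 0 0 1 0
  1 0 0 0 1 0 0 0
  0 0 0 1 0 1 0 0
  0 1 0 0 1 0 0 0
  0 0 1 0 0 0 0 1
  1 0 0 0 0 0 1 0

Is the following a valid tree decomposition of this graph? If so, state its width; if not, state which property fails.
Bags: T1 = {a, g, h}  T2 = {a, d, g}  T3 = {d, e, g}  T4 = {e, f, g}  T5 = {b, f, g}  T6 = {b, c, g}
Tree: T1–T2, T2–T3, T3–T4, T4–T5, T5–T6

Yes; width 2.

Checking the three conditions: (i) the bags cover all of {a, b, c, d, e, f, g, h}; (ii) for each edge, some bag contains both endpoints; (iii) the bags containing any fixed vertex form a subtree. All hold, so the decomposition is valid with width 3 − 1 = 2.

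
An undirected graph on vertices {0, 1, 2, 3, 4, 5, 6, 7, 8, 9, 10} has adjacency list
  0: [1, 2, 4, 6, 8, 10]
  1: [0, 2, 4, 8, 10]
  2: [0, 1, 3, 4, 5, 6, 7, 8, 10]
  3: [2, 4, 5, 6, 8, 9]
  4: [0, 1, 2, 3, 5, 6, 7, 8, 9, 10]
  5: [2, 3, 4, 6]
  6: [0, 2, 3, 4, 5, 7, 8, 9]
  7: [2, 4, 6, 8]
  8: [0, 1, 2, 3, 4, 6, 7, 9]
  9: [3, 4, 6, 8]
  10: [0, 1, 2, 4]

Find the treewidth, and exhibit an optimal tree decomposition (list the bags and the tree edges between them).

Each bag holds 5 vertices, so the decomposition has width 4, which upper-bounds the treewidth. Conversely, {3, 4, 6, 8, 9} is a clique of size 5, and the vertices of any clique must share a bag in every tree decomposition; so some bag has ≥ 5 vertices and tw(G) ≥ 4. Hence tw(G) = 4 exactly.

Treewidth 4.
One such decomposition:
Bags: B1 = {0, 1, 2, 4, 8}  B2 = {0, 2, 4, 6, 8}  B3 = {2, 3, 4, 6, 8}  B4 = {2, 4, 6, 7, 8}  B5 = {0, 1, 2, 4, 10}  B6 = {2, 3, 4, 5, 6}  B7 = {3, 4, 6, 8, 9}
Tree: B1–B2, B2–B3, B2–B4, B1–B5, B3–B6, B3–B7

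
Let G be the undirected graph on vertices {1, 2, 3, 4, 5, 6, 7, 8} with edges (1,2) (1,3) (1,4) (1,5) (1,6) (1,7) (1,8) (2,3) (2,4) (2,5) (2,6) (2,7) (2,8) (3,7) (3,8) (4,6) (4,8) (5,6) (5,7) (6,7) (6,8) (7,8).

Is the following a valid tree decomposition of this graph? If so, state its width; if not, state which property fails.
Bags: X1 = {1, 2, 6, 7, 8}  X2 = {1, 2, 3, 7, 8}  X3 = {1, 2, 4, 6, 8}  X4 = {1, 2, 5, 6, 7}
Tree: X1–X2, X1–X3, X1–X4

Yes; width 4.

Vertex coverage: the bags together contain {1, 2, 3, 4, 5, 6, 7, 8}, the full vertex set. Edge coverage: each edge of G has both endpoints in at least one bag. Running intersection: for every vertex, the bags containing it form a connected subtree. All three properties hold, so this is a valid tree decomposition of width max|bag| − 1 = 4, and hence tw(G) ≤ 4.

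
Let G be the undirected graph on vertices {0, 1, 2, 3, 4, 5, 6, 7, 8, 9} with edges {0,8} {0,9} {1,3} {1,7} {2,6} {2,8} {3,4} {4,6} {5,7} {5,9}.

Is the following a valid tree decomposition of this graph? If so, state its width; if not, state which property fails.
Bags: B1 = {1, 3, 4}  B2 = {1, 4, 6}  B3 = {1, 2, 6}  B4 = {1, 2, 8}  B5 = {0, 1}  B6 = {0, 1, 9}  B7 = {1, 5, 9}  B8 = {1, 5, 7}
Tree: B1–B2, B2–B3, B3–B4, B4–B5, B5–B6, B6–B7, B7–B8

No — edge (8,0) lies in no bag.

A tree decomposition must satisfy three properties: every vertex lies in some bag; for every edge, both endpoints lie together in some bag; and for every vertex, the bags containing it form a connected subtree. Here edge (8,0) lies in no bag, so the decomposition is invalid.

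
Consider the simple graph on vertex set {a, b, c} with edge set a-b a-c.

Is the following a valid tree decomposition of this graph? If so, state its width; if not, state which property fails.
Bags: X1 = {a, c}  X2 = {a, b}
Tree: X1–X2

Yes; width 1.

Vertex coverage: the bags together contain {a, b, c}, the full vertex set. Edge coverage: each edge of G has both endpoints in at least one bag. Running intersection: for every vertex, the bags containing it form a connected subtree. All three properties hold, so this is a valid tree decomposition of width max|bag| − 1 = 1, and hence tw(G) ≤ 1.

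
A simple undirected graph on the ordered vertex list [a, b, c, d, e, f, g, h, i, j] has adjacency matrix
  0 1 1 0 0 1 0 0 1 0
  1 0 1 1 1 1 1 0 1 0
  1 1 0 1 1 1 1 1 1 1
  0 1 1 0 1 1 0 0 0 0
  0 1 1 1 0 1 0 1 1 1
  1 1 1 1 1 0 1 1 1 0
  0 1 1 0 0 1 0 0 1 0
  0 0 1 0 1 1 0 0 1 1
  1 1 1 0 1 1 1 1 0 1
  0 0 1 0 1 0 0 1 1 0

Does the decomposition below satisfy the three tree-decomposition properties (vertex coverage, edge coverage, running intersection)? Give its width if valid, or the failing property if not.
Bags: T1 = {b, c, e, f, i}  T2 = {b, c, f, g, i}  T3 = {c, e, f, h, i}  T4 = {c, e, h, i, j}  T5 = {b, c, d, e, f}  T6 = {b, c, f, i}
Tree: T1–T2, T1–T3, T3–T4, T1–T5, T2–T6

No — vertex a appears in no bag.

A tree decomposition must satisfy three properties: every vertex lies in some bag; for every edge, both endpoints lie together in some bag; and for every vertex, the bags containing it form a connected subtree. Here vertex a appears in no bag, so the decomposition is invalid.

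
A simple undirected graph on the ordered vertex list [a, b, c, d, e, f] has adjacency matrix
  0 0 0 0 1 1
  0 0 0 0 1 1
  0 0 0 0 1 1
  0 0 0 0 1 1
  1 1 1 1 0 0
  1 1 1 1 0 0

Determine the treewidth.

2

A width-2 tree decomposition is:
Bags: B1 = {c, e, f}  B2 = {b, e, f}  B3 = {a, e, f}  B4 = {d, e, f}
Tree: B1–B2, B2–B3, B3–B4
Every bag has size at most 3, so the width is 3 − 1 = 2 and tw(G) ≤ 2. For the lower bound, G contains the cycle e–c–f–b–e, so G is not a forest; only forests have treewidth ≤ 1, hence tw(G) ≥ 2. Combining the bounds, tw(G) = 2.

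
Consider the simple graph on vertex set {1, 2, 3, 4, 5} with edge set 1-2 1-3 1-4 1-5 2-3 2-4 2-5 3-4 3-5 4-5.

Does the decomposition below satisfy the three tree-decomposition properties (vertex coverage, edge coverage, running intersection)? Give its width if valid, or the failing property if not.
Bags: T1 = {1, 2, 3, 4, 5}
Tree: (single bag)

Vertex coverage: the bags together contain {1, 2, 3, 4, 5}, the full vertex set. Edge coverage: each edge of G has both endpoints in at least one bag. Running intersection: for every vertex, the bags containing it form a connected subtree. All three properties hold, so this is a valid tree decomposition of width max|bag| − 1 = 4, and hence tw(G) ≤ 4.

Yes; width 4.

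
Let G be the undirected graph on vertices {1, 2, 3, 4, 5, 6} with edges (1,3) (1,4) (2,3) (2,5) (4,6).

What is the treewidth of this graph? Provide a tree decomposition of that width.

Each bag holds 2 vertices, so the decomposition has width 1, which upper-bounds the treewidth. G has an edge, so its treewidth is at least 1. Therefore the treewidth is 1.

Treewidth 1.
One optimal decomposition is:
Bags: B1 = {2, 5}  B2 = {2, 3}  B3 = {1, 3}  B4 = {1, 4}  B5 = {4, 6}
Tree: B1–B2, B2–B3, B3–B4, B4–B5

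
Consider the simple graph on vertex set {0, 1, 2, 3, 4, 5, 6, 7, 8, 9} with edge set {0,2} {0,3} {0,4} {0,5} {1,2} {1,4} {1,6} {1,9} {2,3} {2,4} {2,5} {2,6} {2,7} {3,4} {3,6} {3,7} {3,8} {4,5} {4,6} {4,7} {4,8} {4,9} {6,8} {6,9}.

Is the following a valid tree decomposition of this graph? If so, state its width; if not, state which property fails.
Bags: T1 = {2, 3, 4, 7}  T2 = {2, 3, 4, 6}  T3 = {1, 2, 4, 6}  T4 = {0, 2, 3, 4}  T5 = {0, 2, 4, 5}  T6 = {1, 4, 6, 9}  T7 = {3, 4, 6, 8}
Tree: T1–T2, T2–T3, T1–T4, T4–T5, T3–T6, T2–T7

Yes; width 3.

Checking the three conditions: (i) the bags cover all of {0, 1, 2, 3, 4, 5, 6, 7, 8, 9}; (ii) for each edge, some bag contains both endpoints; (iii) the bags containing any fixed vertex form a subtree. All hold, so the decomposition is valid with width 4 − 1 = 3.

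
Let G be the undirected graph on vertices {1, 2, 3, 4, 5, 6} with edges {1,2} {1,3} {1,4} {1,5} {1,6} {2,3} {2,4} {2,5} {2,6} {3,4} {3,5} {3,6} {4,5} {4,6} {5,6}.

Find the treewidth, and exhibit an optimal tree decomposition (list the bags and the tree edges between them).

With just one bag of size 6, the width is 6 − 1 = 5, so tw(G) ≤ 5. For the lower bound, the 6 vertices {1, 2, 3, 4, 5, 6} are pairwise adjacent, and any tree decomposition puts a clique entirely inside one bag — forcing width ≥ 5. Therefore the treewidth is 5.

Treewidth 5.
One optimal decomposition is:
Bags: B1 = {1, 2, 3, 4, 5, 6}
Tree: (single bag)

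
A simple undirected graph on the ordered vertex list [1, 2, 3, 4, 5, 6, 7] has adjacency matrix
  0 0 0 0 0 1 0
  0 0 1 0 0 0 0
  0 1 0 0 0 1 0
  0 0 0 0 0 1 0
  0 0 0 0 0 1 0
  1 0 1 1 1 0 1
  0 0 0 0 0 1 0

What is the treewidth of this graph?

1

A width-1 tree decomposition is:
Bags: B1 = {4, 6}  B2 = {3, 6}  B3 = {5, 6}  B4 = {1, 6}  B5 = {6, 7}  B6 = {2, 3}
Tree: B1–B2, B1–B3, B2–B4, B3–B5, B2–B6
Every bag has size at most 2, so the width is 2 − 1 = 1 and tw(G) ≤ 1. Any graph with an edge has treewidth ≥ 1, and G has the edge 4–6. Therefore the treewidth is 1.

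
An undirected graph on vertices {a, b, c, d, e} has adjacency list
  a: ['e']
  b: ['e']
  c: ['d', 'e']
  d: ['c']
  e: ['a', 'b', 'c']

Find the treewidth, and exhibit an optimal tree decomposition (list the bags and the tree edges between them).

Treewidth 1.
Bags: B1 = {a, e}  B2 = {c, e}  B3 = {c, d}  B4 = {b, e}
Tree: B1–B2, B2–B3, B2–B4

Each bag holds 2 vertices, so the decomposition has width 1, which upper-bounds the treewidth. G has an edge, so its treewidth is at least 1. Therefore the treewidth is 1.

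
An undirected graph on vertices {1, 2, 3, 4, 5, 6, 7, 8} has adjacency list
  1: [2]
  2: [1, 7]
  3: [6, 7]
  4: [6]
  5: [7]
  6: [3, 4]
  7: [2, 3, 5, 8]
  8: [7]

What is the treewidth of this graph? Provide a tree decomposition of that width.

The largest bag has 2 vertices, giving width 1; this decomposition certifies tw(G) ≤ 1. Since G has at least one edge (e.g. 7–8), it is not an edgeless graph, so tw(G) ≥ 1. Therefore the treewidth is 1.

Treewidth 1.
One optimal decomposition is:
Bags: B1 = {7, 8}  B2 = {2, 7}  B3 = {3, 7}  B4 = {3, 6}  B5 = {4, 6}  B6 = {5, 7}  B7 = {1, 2}
Tree: B1–B2, B1–B3, B3–B4, B4–B5, B1–B6, B2–B7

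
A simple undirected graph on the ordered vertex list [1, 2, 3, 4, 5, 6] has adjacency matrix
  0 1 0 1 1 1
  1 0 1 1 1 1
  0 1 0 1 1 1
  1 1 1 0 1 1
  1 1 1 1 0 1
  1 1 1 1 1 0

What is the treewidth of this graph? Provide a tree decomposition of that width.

Every bag has size at most 5, so the width is 5 − 1 = 4 and tw(G) ≤ 4. Conversely, {1, 2, 4, 5, 6} is a clique of size 5, and the vertices of any clique must share a bag in every tree decomposition; so some bag has ≥ 5 vertices and tw(G) ≥ 4. The upper and lower bounds meet at 4, so that is the treewidth.

Treewidth 4.
One optimal decomposition is:
Bags: B1 = {1, 2, 4, 5, 6}  B2 = {2, 3, 4, 5, 6}
Tree: B1–B2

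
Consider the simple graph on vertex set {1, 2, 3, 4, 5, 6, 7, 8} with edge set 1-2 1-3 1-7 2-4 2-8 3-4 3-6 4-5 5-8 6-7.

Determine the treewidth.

A width-2 tree decomposition is:
Bags: B1 = {3, 6, 7}  B2 = {1, 3, 7}  B3 = {1, 3, 4}  B4 = {1, 2, 4}  B5 = {2, 4, 5}  B6 = {2, 5, 8}
Tree: B1–B2, B2–B3, B3–B4, B4–B5, B5–B6
Each bag holds 3 vertices, so the decomposition has width 2, which upper-bounds the treewidth. Since 6–7–1–3–6 is a cycle in G, G is not acyclic. Forests are exactly the graphs of treewidth ≤ 1, so tw(G) ≥ 2. Combining the bounds, tw(G) = 2.

2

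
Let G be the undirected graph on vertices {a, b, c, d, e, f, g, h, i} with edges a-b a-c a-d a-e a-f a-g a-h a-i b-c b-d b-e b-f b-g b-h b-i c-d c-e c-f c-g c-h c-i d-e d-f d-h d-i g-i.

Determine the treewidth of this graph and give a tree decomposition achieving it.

Treewidth 4.
Bags: B1 = {a, b, c, d, i}  B2 = {a, b, c, d, e}  B3 = {a, b, c, g, i}  B4 = {a, b, c, d, f}  B5 = {a, b, c, d, h}
Tree: B1–B2, B1–B3, B2–B4, B4–B5

Each bag holds 5 vertices, so the decomposition has width 4, which upper-bounds the treewidth. For the lower bound, the 5 vertices {a, b, c, d, e} are pairwise adjacent, and any tree decomposition puts a clique entirely inside one bag — forcing width ≥ 4. Therefore the treewidth is 4.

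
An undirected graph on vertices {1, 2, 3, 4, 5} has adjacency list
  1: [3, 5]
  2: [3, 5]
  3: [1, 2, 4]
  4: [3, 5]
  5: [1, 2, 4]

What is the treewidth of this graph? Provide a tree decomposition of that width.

Each bag holds 3 vertices, so the decomposition has width 2, which upper-bounds the treewidth. For the lower bound, G contains the cycle 5–4–3–2–5, so G is not a forest; only forests have treewidth ≤ 1, hence tw(G) ≥ 2. Therefore the treewidth is 2.

Treewidth 2.
One such decomposition:
Bags: B1 = {3, 4, 5}  B2 = {2, 3, 5}  B3 = {1, 3, 5}
Tree: B1–B2, B2–B3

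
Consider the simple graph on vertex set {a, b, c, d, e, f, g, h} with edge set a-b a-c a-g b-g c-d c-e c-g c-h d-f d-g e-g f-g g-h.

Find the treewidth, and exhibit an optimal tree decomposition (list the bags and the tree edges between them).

Treewidth 2.
Bags: B1 = {c, d, g}  B2 = {a, c, g}  B3 = {c, g, h}  B4 = {a, b, g}  B5 = {d, f, g}  B6 = {c, e, g}
Tree: B1–B2, B1–B3, B2–B4, B1–B5, B1–B6

Every bag has size at most 3, so the width is 3 − 1 = 2 and tw(G) ≤ 2. For the lower bound, the 3 vertices {c, d, g} are pairwise adjacent, and any tree decomposition puts a clique entirely inside one bag — forcing width ≥ 2. Hence tw(G) = 2 exactly.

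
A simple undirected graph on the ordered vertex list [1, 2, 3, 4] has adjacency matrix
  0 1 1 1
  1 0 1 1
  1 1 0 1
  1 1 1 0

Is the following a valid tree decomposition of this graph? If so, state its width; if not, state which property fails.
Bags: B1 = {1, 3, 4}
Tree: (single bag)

No — vertex 2 appears in no bag.

A tree decomposition must satisfy three properties: every vertex lies in some bag; for every edge, both endpoints lie together in some bag; and for every vertex, the bags containing it form a connected subtree. Here vertex 2 appears in no bag, so the decomposition is invalid.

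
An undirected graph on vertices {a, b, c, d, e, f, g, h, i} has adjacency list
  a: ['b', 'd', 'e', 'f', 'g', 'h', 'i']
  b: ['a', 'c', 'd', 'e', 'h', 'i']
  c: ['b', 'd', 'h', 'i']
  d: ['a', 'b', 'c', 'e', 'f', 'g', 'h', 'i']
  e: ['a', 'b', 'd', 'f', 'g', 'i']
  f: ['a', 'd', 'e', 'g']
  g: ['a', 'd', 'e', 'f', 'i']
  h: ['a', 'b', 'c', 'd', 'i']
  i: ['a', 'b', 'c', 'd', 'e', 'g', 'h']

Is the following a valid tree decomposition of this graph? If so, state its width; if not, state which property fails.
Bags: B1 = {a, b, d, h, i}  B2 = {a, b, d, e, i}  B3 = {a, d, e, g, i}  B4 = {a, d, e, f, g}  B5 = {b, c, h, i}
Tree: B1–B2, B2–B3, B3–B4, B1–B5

A tree decomposition must satisfy three properties: every vertex lies in some bag; for every edge, both endpoints lie together in some bag; and for every vertex, the bags containing it form a connected subtree. Here edge (d,c) lies in no bag, so the decomposition is invalid.

No — edge (d,c) lies in no bag.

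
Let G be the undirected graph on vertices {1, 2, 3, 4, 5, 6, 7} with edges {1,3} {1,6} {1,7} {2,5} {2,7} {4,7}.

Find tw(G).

A width-1 tree decomposition is:
Bags: B1 = {1, 3}  B2 = {1, 7}  B3 = {2, 7}  B4 = {4, 7}  B5 = {1, 6}  B6 = {2, 5}
Tree: B1–B2, B2–B3, B3–B4, B2–B5, B3–B6
Every bag has size at most 2, so the width is 2 − 1 = 1 and tw(G) ≤ 1. Since G has at least one edge (e.g. 1–3), it is not an edgeless graph, so tw(G) ≥ 1. The upper and lower bounds meet at 1, so that is the treewidth.

1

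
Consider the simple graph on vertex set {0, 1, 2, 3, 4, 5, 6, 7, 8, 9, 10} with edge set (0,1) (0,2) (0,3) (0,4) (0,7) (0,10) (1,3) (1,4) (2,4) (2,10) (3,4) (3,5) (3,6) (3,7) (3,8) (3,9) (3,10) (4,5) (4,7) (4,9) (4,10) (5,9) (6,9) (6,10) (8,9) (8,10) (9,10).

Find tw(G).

3

A width-3 tree decomposition is:
Bags: B1 = {0, 3, 4, 10}  B2 = {3, 4, 9, 10}  B3 = {0, 3, 4, 7}  B4 = {0, 2, 4, 10}  B5 = {3, 4, 5, 9}  B6 = {3, 8, 9, 10}  B7 = {3, 6, 9, 10}  B8 = {0, 1, 3, 4}
Tree: B1–B2, B1–B3, B1–B4, B2–B5, B2–B6, B2–B7, B1–B8
Each bag holds 4 vertices, so the decomposition has width 3, which upper-bounds the treewidth. On the other hand G contains the 4-clique {0, 2, 4, 10}. A clique must lie in a single bag of any decomposition, so no decomposition can have width below 3. Combining the bounds, tw(G) = 3.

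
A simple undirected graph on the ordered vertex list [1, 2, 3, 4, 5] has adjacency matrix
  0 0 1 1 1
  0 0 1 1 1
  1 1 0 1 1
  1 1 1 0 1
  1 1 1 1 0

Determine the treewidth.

A width-3 tree decomposition is:
Bags: B1 = {2, 3, 4, 5}  B2 = {1, 3, 4, 5}
Tree: B1–B2
Every bag has size at most 4, so the width is 4 − 1 = 3 and tw(G) ≤ 3. Conversely, {1, 3, 4, 5} is a clique of size 4, and the vertices of any clique must share a bag in every tree decomposition; so some bag has ≥ 4 vertices and tw(G) ≥ 3. Hence tw(G) = 3 exactly.

3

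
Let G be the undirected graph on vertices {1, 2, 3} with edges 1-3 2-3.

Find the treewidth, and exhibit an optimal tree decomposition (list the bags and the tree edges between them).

Treewidth 1.
Bags: B1 = {1, 3}  B2 = {2, 3}
Tree: B1–B2

The largest bag has 2 vertices, giving width 1; this decomposition certifies tw(G) ≤ 1. Since G has at least one edge (e.g. 1–3), it is not an edgeless graph, so tw(G) ≥ 1. Therefore the treewidth is 1.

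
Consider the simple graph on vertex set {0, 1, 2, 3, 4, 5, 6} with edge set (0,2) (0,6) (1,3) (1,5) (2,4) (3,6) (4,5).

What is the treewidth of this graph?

A width-2 tree decomposition is:
Bags: B1 = {1, 4, 5}  B2 = {1, 2, 4}  B3 = {0, 1, 2}  B4 = {0, 1, 6}  B5 = {1, 3, 6}
Tree: B1–B2, B2–B3, B3–B4, B4–B5
Every bag has size at most 3, so the width is 3 − 1 = 2 and tw(G) ≤ 2. The edges 1–5–4–2–0–6–3–1 form a cycle, so G is not a tree and its treewidth is at least 2. Hence tw(G) = 2 exactly.

2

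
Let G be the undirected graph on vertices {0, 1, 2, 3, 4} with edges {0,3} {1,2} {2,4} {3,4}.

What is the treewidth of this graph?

A width-1 tree decomposition is:
Bags: B1 = {0, 3}  B2 = {3, 4}  B3 = {2, 4}  B4 = {1, 2}
Tree: B1–B2, B2–B3, B3–B4
The largest bag has 2 vertices, giving width 1; this decomposition certifies tw(G) ≤ 1. G has an edge, so its treewidth is at least 1. Hence tw(G) = 1 exactly.

1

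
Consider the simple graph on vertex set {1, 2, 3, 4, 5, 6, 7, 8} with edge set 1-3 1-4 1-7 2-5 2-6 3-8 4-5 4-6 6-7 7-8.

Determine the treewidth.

2

A width-2 tree decomposition is:
Bags: B1 = {2, 5, 6}  B2 = {4, 5, 6}  B3 = {4, 6, 7}  B4 = {1, 4, 7}  B5 = {1, 7, 8}  B6 = {1, 3, 8}
Tree: B1–B2, B2–B3, B3–B4, B4–B5, B5–B6
Each bag holds 3 vertices, so the decomposition has width 2, which upper-bounds the treewidth. For the lower bound, G contains the cycle 2–5–4–6–2, so G is not a forest; only forests have treewidth ≤ 1, hence tw(G) ≥ 2. The upper and lower bounds meet at 2, so that is the treewidth.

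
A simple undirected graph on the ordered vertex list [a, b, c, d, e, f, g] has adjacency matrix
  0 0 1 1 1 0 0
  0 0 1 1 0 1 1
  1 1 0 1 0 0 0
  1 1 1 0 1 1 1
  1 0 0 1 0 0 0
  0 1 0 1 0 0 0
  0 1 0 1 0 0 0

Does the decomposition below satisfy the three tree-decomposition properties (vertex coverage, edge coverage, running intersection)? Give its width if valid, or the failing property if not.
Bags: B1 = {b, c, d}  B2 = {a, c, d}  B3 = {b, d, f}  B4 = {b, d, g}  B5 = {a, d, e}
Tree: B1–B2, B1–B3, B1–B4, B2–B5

Vertex coverage: the bags together contain {a, b, c, d, e, f, g}, the full vertex set. Edge coverage: each edge of G has both endpoints in at least one bag. Running intersection: for every vertex, the bags containing it form a connected subtree. All three properties hold, so this is a valid tree decomposition of width max|bag| − 1 = 2, and hence tw(G) ≤ 2.

Yes; width 2.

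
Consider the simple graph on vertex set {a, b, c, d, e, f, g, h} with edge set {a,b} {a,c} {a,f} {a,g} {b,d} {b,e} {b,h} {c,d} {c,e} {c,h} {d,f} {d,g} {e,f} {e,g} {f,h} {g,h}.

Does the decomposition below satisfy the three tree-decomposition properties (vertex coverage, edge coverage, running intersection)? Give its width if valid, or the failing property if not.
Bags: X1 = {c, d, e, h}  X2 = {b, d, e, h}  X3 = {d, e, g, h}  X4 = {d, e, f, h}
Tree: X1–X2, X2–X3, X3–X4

A tree decomposition must satisfy three properties: every vertex lies in some bag; for every edge, both endpoints lie together in some bag; and for every vertex, the bags containing it form a connected subtree. Here vertex a appears in no bag, so the decomposition is invalid.

No — vertex a appears in no bag.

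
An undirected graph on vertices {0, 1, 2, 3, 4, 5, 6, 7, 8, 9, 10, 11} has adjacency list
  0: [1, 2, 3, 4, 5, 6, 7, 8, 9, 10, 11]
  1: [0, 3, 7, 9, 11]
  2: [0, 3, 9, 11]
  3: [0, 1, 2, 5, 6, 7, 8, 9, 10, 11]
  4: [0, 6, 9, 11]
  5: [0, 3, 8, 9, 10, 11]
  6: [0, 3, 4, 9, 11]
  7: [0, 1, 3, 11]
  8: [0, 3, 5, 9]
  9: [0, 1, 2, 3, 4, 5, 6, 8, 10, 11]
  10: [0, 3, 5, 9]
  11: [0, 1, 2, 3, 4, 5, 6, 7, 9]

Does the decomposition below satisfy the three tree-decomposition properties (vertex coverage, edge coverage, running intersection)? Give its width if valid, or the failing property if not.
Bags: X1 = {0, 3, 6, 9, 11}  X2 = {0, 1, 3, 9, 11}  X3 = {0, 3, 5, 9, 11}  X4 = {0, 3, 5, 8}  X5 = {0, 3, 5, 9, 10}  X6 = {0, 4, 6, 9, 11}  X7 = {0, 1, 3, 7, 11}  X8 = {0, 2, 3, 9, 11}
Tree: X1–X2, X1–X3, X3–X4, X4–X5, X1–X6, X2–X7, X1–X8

A tree decomposition must satisfy three properties: every vertex lies in some bag; for every edge, both endpoints lie together in some bag; and for every vertex, the bags containing it form a connected subtree. Here edge (9,8) lies in no bag, so the decomposition is invalid.

No — edge (9,8) lies in no bag.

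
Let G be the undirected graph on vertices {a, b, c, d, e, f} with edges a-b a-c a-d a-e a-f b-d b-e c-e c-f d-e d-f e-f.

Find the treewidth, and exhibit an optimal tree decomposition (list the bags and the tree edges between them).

The largest bag has 4 vertices, giving width 3; this decomposition certifies tw(G) ≤ 3. On the other hand G contains the 4-clique {a, d, e, f}. A clique must lie in a single bag of any decomposition, so no decomposition can have width below 3. Combining the bounds, tw(G) = 3.

Treewidth 3.
One optimal decomposition is:
Bags: B1 = {a, d, e, f}  B2 = {a, b, d, e}  B3 = {a, c, e, f}
Tree: B1–B2, B1–B3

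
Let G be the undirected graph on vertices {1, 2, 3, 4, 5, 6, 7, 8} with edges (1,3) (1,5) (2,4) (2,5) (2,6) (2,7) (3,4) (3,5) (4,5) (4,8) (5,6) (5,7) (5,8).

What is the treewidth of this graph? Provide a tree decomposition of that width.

The largest bag has 3 vertices, giving width 2; this decomposition certifies tw(G) ≤ 2. For the lower bound, the 3 vertices {4, 5, 8} are pairwise adjacent, and any tree decomposition puts a clique entirely inside one bag — forcing width ≥ 2. Hence tw(G) = 2 exactly.

Treewidth 2.
One optimal decomposition is:
Bags: B1 = {4, 5, 8}  B2 = {2, 4, 5}  B3 = {3, 4, 5}  B4 = {1, 3, 5}  B5 = {2, 5, 7}  B6 = {2, 5, 6}
Tree: B1–B2, B1–B3, B3–B4, B2–B5, B5–B6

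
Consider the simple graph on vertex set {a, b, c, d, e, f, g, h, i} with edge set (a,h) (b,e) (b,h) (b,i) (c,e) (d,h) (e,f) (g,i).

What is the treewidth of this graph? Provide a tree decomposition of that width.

Each bag holds 2 vertices, so the decomposition has width 1, which upper-bounds the treewidth. Any graph with an edge has treewidth ≥ 1, and G has the edge b–e. The upper and lower bounds meet at 1, so that is the treewidth.

Treewidth 1.
One optimal decomposition is:
Bags: B1 = {b, e}  B2 = {b, i}  B3 = {c, e}  B4 = {g, i}  B5 = {b, h}  B6 = {d, h}  B7 = {a, h}  B8 = {e, f}
Tree: B1–B2, B1–B3, B2–B4, B1–B5, B5–B6, B6–B7, B1–B8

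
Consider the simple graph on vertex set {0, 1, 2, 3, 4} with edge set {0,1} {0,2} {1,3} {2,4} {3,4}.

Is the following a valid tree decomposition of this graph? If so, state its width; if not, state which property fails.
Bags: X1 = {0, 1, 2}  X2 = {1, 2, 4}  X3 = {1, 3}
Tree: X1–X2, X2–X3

No — edge (4,3) lies in no bag.

A tree decomposition must satisfy three properties: every vertex lies in some bag; for every edge, both endpoints lie together in some bag; and for every vertex, the bags containing it form a connected subtree. Here edge (4,3) lies in no bag, so the decomposition is invalid.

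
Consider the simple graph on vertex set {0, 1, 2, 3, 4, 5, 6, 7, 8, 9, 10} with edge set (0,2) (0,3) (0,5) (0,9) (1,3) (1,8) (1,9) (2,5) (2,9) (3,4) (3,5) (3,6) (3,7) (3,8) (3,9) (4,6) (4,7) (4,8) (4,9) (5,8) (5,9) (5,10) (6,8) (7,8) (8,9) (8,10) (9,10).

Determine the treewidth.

3

A width-3 tree decomposition is:
Bags: B1 = {3, 5, 8, 9}  B2 = {0, 3, 5, 9}  B3 = {1, 3, 8, 9}  B4 = {3, 4, 8, 9}  B5 = {5, 8, 9, 10}  B6 = {3, 4, 7, 8}  B7 = {0, 2, 5, 9}  B8 = {3, 4, 6, 8}
Tree: B1–B2, B1–B3, B1–B4, B1–B5, B4–B6, B2–B7, B6–B8
The largest bag has 4 vertices, giving width 3; this decomposition certifies tw(G) ≤ 3. For the lower bound, the 4 vertices {5, 8, 9, 10} are pairwise adjacent, and any tree decomposition puts a clique entirely inside one bag — forcing width ≥ 3. Hence tw(G) = 3 exactly.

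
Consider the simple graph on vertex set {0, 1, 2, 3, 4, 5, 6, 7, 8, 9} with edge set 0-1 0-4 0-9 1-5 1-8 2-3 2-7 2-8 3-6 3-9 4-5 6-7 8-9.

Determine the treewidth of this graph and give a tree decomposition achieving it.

Every bag has size at most 3, so the width is 3 − 1 = 2 and tw(G) ≤ 2. Since 4–5–1–0–4 is a cycle in G, G is not acyclic. Forests are exactly the graphs of treewidth ≤ 1, so tw(G) ≥ 2. The upper and lower bounds meet at 2, so that is the treewidth.

Treewidth 2.
One such decomposition:
Bags: B1 = {0, 4, 5}  B2 = {0, 1, 5}  B3 = {0, 1, 9}  B4 = {1, 8, 9}  B5 = {3, 8, 9}  B6 = {2, 3, 8}  B7 = {2, 3, 6}  B8 = {2, 6, 7}
Tree: B1–B2, B2–B3, B3–B4, B4–B5, B5–B6, B6–B7, B7–B8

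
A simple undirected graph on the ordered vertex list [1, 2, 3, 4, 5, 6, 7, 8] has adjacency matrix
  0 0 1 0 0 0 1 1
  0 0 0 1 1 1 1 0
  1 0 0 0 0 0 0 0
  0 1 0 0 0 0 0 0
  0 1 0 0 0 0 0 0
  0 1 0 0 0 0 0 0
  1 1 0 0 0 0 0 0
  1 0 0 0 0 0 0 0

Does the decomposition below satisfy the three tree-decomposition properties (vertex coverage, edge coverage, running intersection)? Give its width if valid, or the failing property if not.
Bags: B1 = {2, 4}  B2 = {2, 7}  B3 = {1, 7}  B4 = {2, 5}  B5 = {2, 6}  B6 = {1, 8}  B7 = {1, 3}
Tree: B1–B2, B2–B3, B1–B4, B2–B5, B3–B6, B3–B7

Yes; width 1.

Vertex coverage: the bags together contain {1, 2, 3, 4, 5, 6, 7, 8}, the full vertex set. Edge coverage: each edge of G has both endpoints in at least one bag. Running intersection: for every vertex, the bags containing it form a connected subtree. All three properties hold, so this is a valid tree decomposition of width max|bag| − 1 = 1, and hence tw(G) ≤ 1.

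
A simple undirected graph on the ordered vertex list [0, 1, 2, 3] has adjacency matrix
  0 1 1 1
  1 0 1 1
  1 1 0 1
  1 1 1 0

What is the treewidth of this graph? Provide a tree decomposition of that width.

Treewidth 3.
One such decomposition:
Bags: B1 = {0, 1, 2, 3}
Tree: (single bag)

A single bag containing all 4 vertices is trivially a valid decomposition of width 3. Conversely, {0, 1, 2, 3} is a clique of size 4, and the vertices of any clique must share a bag in every tree decomposition; so some bag has ≥ 4 vertices and tw(G) ≥ 3. The upper and lower bounds meet at 3, so that is the treewidth.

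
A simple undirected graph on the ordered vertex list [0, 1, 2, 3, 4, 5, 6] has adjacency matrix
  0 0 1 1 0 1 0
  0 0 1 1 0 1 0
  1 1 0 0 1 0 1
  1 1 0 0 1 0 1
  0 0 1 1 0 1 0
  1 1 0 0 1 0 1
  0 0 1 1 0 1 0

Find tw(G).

3

A width-3 tree decomposition is:
Bags: B1 = {2, 3, 4, 5}  B2 = {2, 3, 5, 6}  B3 = {0, 2, 3, 5}  B4 = {1, 2, 3, 5}
Tree: B1–B2, B2–B3, B3–B4
The largest bag has 4 vertices, giving width 3; this decomposition certifies tw(G) ≤ 3. For the lower bound: the 4 vertex sets {4,5}, {3,6}, {2}, {0} are disjoint, each induces a connected subgraph, and every pair is joined by at least one edge of G. Contracting each set to a single vertex therefore yields K_{4} as a minor, and since treewidth is minor-monotone, tw(G) ≥ tw(K_{4}) = 3. The upper and lower bounds meet at 3, so that is the treewidth.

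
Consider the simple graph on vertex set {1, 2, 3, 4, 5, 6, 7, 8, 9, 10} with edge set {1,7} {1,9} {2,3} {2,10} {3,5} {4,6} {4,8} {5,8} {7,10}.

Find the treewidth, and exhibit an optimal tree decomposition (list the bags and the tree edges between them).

Treewidth 1.
One optimal decomposition is:
Bags: B1 = {4, 6}  B2 = {4, 8}  B3 = {5, 8}  B4 = {3, 5}  B5 = {2, 3}  B6 = {2, 10}  B7 = {7, 10}  B8 = {1, 7}  B9 = {1, 9}
Tree: B1–B2, B2–B3, B3–B4, B4–B5, B5–B6, B6–B7, B7–B8, B8–B9

The largest bag has 2 vertices, giving width 1; this decomposition certifies tw(G) ≤ 1. Since G has at least one edge (e.g. 6–4), it is not an edgeless graph, so tw(G) ≥ 1. Combining the bounds, tw(G) = 1.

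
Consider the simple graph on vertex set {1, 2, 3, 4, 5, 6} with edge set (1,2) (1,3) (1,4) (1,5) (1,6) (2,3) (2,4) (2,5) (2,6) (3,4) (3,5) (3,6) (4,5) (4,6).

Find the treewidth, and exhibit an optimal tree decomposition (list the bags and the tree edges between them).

The largest bag has 5 vertices, giving width 4; this decomposition certifies tw(G) ≤ 4. On the other hand G contains the 5-clique {1, 2, 3, 4, 5}. A clique must lie in a single bag of any decomposition, so no decomposition can have width below 4. Hence tw(G) = 4 exactly.

Treewidth 4.
One such decomposition:
Bags: B1 = {1, 2, 3, 4, 5}  B2 = {1, 2, 3, 4, 6}
Tree: B1–B2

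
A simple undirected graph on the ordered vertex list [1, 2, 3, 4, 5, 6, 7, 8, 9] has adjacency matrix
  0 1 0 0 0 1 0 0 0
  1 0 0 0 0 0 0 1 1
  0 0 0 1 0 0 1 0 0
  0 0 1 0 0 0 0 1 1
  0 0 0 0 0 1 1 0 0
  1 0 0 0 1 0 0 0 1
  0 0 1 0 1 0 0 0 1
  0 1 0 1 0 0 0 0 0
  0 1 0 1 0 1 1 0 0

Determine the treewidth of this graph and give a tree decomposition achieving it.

The largest bag has 4 vertices, giving width 3; this decomposition certifies tw(G) ≤ 3. For the lower bound: the 4 vertex sets {3,5,7}, {4}, {9}, {1,2,6,8} are disjoint, each induces a connected subgraph, and every pair is joined by at least one edge of G. Contracting each set to a single vertex therefore yields K_{4} as a minor, and since treewidth is minor-monotone, tw(G) ≥ tw(K_{4}) = 3. Hence tw(G) = 3 exactly.

Treewidth 3.
Bags: B1 = {3, 4, 5, 7}  B2 = {4, 5, 7, 9}  B3 = {4, 5, 6, 9}  B4 = {4, 6, 8, 9}  B5 = {2, 6, 8, 9}  B6 = {1, 2, 6, 8}
Tree: B1–B2, B2–B3, B3–B4, B4–B5, B5–B6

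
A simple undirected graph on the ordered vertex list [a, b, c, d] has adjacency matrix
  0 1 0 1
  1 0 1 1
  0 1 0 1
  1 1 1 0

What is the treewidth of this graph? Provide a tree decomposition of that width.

Each bag holds 3 vertices, so the decomposition has width 2, which upper-bounds the treewidth. On the other hand G contains the 3-clique {b, c, d}. A clique must lie in a single bag of any decomposition, so no decomposition can have width below 2. The upper and lower bounds meet at 2, so that is the treewidth.

Treewidth 2.
Bags: B1 = {b, c, d}  B2 = {a, b, d}
Tree: B1–B2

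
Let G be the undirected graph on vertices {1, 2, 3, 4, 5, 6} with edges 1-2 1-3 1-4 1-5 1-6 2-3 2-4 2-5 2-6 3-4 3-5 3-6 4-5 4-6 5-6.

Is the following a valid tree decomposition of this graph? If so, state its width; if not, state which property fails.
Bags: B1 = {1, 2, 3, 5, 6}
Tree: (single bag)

A tree decomposition must satisfy three properties: every vertex lies in some bag; for every edge, both endpoints lie together in some bag; and for every vertex, the bags containing it form a connected subtree. Here vertex 4 appears in no bag, so the decomposition is invalid.

No — vertex 4 appears in no bag.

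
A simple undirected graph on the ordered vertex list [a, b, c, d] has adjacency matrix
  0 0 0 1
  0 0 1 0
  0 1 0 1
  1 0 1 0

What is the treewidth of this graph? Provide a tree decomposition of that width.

Each bag holds 2 vertices, so the decomposition has width 1, which upper-bounds the treewidth. G has an edge, so its treewidth is at least 1. Combining the bounds, tw(G) = 1.

Treewidth 1.
One such decomposition:
Bags: B1 = {a, d}  B2 = {c, d}  B3 = {b, c}
Tree: B1–B2, B2–B3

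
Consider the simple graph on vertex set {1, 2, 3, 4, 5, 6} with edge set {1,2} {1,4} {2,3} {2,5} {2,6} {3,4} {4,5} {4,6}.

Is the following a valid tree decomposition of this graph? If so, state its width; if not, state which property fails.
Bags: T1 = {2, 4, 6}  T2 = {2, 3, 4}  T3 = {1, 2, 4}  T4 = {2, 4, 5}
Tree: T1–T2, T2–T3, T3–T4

Checking the three conditions: (i) the bags cover all of {1, 2, 3, 4, 5, 6}; (ii) for each edge, some bag contains both endpoints; (iii) the bags containing any fixed vertex form a subtree. All hold, so the decomposition is valid with width 3 − 1 = 2.

Yes; width 2.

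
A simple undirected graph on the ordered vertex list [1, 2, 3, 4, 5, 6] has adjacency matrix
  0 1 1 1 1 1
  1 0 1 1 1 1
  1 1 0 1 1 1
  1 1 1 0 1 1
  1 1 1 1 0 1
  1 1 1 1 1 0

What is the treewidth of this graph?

A width-5 tree decomposition is:
Bags: B1 = {1, 2, 3, 4, 5, 6}
Tree: (single bag)
With just one bag of size 6, the width is 6 − 1 = 5, so tw(G) ≤ 5. For the lower bound, the 6 vertices {1, 2, 3, 4, 5, 6} are pairwise adjacent, and any tree decomposition puts a clique entirely inside one bag — forcing width ≥ 5. Therefore the treewidth is 5.

5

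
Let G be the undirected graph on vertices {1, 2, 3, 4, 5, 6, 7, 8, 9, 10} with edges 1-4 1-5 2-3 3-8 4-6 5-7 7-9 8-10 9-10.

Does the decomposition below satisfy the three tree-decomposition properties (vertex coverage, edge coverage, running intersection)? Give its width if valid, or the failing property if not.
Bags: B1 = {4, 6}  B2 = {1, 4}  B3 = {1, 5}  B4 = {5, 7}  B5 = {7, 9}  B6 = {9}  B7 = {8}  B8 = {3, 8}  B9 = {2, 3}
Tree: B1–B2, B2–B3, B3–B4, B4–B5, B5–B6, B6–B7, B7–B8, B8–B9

A tree decomposition must satisfy three properties: every vertex lies in some bag; for every edge, both endpoints lie together in some bag; and for every vertex, the bags containing it form a connected subtree. Here vertex 10 appears in no bag, so the decomposition is invalid.

No — vertex 10 appears in no bag.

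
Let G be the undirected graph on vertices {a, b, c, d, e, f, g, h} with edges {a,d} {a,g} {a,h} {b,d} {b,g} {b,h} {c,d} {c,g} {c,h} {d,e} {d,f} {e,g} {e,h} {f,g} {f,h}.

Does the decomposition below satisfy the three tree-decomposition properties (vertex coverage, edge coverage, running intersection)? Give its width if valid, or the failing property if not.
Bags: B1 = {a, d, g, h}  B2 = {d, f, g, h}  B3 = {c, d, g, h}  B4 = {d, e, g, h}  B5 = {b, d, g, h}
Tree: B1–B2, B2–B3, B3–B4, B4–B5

Yes; width 3.

Checking the three conditions: (i) the bags cover all of {a, b, c, d, e, f, g, h}; (ii) for each edge, some bag contains both endpoints; (iii) the bags containing any fixed vertex form a subtree. All hold, so the decomposition is valid with width 4 − 1 = 3.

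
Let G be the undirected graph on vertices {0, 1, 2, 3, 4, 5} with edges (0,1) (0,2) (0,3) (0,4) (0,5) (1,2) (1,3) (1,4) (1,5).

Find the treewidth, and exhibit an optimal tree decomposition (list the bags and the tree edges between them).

Treewidth 2.
One optimal decomposition is:
Bags: B1 = {0, 1, 5}  B2 = {0, 1, 2}  B3 = {0, 1, 3}  B4 = {0, 1, 4}
Tree: B1–B2, B2–B3, B3–B4

Each bag holds 3 vertices, so the decomposition has width 2, which upper-bounds the treewidth. On the other hand G contains the 3-clique {0, 1, 2}. A clique must lie in a single bag of any decomposition, so no decomposition can have width below 2. Therefore the treewidth is 2.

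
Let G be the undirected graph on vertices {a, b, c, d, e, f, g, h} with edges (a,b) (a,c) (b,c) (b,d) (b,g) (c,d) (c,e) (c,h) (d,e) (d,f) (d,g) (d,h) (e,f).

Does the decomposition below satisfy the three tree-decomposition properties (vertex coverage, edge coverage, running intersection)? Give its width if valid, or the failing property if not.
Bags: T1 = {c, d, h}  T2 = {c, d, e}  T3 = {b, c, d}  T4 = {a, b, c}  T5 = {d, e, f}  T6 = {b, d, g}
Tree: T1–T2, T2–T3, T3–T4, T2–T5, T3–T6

Vertex coverage: the bags together contain {a, b, c, d, e, f, g, h}, the full vertex set. Edge coverage: each edge of G has both endpoints in at least one bag. Running intersection: for every vertex, the bags containing it form a connected subtree. All three properties hold, so this is a valid tree decomposition of width max|bag| − 1 = 2, and hence tw(G) ≤ 2.

Yes; width 2.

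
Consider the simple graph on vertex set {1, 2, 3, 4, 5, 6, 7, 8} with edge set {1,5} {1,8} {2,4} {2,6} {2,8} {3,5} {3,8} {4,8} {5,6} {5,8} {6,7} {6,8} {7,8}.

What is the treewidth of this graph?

A width-2 tree decomposition is:
Bags: B1 = {2, 6, 8}  B2 = {5, 6, 8}  B3 = {3, 5, 8}  B4 = {2, 4, 8}  B5 = {6, 7, 8}  B6 = {1, 5, 8}
Tree: B1–B2, B2–B3, B1–B4, B1–B5, B2–B6
Every bag has size at most 3, so the width is 3 − 1 = 2 and tw(G) ≤ 2. On the other hand G contains the 3-clique {2, 4, 8}. A clique must lie in a single bag of any decomposition, so no decomposition can have width below 2. Combining the bounds, tw(G) = 2.

2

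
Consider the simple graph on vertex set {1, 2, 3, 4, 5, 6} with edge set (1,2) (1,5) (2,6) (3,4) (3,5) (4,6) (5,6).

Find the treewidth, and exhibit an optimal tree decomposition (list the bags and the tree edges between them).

The largest bag has 3 vertices, giving width 2; this decomposition certifies tw(G) ≤ 2. For the lower bound, G contains the cycle 4–3–5–6–4, so G is not a forest; only forests have treewidth ≤ 1, hence tw(G) ≥ 2. Therefore the treewidth is 2.

Treewidth 2.
One such decomposition:
Bags: B1 = {3, 4, 6}  B2 = {3, 5, 6}  B3 = {2, 5, 6}  B4 = {1, 2, 5}
Tree: B1–B2, B2–B3, B3–B4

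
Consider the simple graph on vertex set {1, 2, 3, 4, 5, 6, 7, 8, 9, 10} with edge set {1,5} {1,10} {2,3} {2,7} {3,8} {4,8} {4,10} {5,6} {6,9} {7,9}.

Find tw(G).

A width-2 tree decomposition is:
Bags: B1 = {5, 6, 9}  B2 = {5, 7, 9}  B3 = {2, 5, 7}  B4 = {2, 3, 5}  B5 = {3, 5, 8}  B6 = {4, 5, 8}  B7 = {4, 5, 10}  B8 = {1, 5, 10}
Tree: B1–B2, B2–B3, B3–B4, B4–B5, B5–B6, B6–B7, B7–B8
Each bag holds 3 vertices, so the decomposition has width 2, which upper-bounds the treewidth. For the lower bound, G contains the cycle 5–6–9–7–2–3–8–4–10–1–5, so G is not a forest; only forests have treewidth ≤ 1, hence tw(G) ≥ 2. The upper and lower bounds meet at 2, so that is the treewidth.

2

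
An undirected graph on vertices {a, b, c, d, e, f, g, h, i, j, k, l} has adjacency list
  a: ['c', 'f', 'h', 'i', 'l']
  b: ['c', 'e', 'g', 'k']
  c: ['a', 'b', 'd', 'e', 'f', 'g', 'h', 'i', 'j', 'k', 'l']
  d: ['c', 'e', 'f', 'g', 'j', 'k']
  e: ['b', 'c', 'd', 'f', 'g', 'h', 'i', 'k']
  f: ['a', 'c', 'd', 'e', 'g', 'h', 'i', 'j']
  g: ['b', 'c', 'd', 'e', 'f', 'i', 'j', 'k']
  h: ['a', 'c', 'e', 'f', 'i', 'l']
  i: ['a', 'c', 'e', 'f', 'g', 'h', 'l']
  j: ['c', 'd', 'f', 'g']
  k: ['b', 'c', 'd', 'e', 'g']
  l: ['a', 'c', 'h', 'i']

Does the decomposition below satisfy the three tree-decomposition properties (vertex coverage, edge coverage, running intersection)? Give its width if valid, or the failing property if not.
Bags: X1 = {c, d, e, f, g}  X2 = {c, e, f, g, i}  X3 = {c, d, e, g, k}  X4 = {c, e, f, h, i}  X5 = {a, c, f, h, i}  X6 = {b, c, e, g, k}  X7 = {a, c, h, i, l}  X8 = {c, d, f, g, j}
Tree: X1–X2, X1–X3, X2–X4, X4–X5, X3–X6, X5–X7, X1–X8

Every vertex of G appears in some bag (union = {a, b, c, d, e, f, g, h, i, j, k, l}); every edge is covered by a bag; and for each vertex v the set of bags containing v is connected in the bag tree. The decomposition is therefore valid. The largest bag has 5 vertices, so the width is 4.

Yes; width 4.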